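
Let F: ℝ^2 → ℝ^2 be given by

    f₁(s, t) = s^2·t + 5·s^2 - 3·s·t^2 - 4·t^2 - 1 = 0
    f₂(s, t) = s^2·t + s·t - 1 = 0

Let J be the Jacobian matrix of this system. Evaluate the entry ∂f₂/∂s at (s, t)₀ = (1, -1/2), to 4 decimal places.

∂f₂/∂s = 2·s·t + t.
At (1, -1/2) this is -1.5000.

-1.5000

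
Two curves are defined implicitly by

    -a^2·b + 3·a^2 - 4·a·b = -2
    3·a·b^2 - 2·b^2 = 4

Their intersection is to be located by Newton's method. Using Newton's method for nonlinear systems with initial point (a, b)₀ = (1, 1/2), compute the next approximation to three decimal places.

(3.407, 2.444)

At (1, 1/2): F = (2.500, -3.750).
Jacobian J = [[-2·a·b + 6·a - 4·b, -a^2 - 4·a], [3·b^2, 6·a·b - 4·b]].
At the point, J = [[3.000, -5.000], [0.750, 1.000]] (det J = 6.750).
Solving J·Δ = −F gives Δ = (2.407, 1.944).
Then the next iterate is (a, b)₁ = (3.407, 2.444).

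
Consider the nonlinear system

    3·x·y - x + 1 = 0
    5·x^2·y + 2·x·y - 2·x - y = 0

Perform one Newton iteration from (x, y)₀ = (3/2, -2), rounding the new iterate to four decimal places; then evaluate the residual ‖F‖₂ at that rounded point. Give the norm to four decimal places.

3.3551

At (3/2, -2): F = (-9.5000, -29.5000).
Jacobian J = [[3·y - 1, 3·x], [10·x·y + 2·y - 2, 5·x^2 + 2·x - 1]].
At the point, J = [[-7.0000, 4.5000], [-36.0000, 13.2500]] (det J = 69.2500).
Solving J·Δ = −F gives Δ = (-0.0993, 1.9567).
Then the next iterate is (x, y)₁ = (1.4007, -0.0433).
Re-evaluating at (1.4007, -0.0433): F = (-0.582651, -3.304165), so ‖F‖₂ = 3.3551.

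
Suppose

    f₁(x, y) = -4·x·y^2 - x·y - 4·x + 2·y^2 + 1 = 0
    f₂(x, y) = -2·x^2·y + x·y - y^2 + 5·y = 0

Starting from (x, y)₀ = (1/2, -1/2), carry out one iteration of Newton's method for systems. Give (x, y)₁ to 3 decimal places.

At (1/2, -1/2): F = (-0.750, -2.750).
Jacobian J = [[-4·y^2 - y - 4, -8·x·y - x + 4·y], [-4·x·y + y, -2·x^2 + x - 2·y + 5]].
At the point, J = [[-4.500, -0.500], [0.500, 6.000]] (det J = -26.750).
Solving J·Δ = −F gives Δ = (-0.220, 0.477).
Then the next iterate is (x, y)₁ = (0.280, -0.023).

(0.280, -0.023)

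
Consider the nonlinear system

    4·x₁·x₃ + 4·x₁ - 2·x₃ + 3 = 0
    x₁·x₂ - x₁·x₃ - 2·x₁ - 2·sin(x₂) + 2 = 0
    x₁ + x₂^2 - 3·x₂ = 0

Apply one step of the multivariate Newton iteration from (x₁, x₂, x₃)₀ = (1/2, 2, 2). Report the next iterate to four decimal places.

(0.0833, 3.9167, 7.1366)

At (1/2, 2, 2): F = (5.0000, -0.818595, -1.5000).
Jacobian J = [[4·x₃ + 4, 0, 4·x₁ - 2], [x₂ - x₃ - 2, x₁ - 2·cos(x₂), -x₁], [1, 2·x₂ - 3, 0]].
At the point, J = [[12.0000, 0.0000, 0.0000], [-2.0000, 1.332294, -0.5000], [1.0000, 1.0000, 0.0000]] (det J = 6.0000).
Solving J·Δ = −F gives Δ = (-0.4167, 1.9167, 5.1366).
Then the next iterate is (x₁, x₂, x₃)₁ = (0.0833, 3.9167, 7.1366).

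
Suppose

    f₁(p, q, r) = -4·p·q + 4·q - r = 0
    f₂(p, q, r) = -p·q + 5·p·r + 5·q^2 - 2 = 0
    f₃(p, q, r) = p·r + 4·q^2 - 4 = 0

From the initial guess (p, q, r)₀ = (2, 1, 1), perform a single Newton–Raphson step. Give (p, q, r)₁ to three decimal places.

(0.857, 1.067, 0.304)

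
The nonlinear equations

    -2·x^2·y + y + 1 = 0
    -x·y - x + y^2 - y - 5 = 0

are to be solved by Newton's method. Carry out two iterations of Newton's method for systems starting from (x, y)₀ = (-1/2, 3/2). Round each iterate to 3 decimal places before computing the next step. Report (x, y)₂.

(-0.896, 2.076)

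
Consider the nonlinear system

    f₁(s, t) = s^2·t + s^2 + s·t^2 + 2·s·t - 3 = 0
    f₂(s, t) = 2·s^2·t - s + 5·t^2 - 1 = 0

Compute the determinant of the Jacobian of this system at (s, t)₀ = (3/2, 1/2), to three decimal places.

41.125

J = [[2·s·t + 2·s + t^2 + 2·t, s^2 + 2·s·t + 2·s], [4·s·t - 1, 2·s^2 + 10·t]].
At the point, J = [[5.750, 6.750], [2.000, 9.500]].
det J = 41.125.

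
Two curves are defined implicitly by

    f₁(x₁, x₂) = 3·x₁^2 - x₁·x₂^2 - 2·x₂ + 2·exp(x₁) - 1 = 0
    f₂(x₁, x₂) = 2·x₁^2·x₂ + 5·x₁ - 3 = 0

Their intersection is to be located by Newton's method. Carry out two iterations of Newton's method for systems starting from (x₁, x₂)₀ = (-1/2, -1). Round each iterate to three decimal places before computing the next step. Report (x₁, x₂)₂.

(0.548, 2.002)

At (-1/2, -1): F = (3.46306, -6.000).
Jacobian J = [[6·x₁ - x₂^2 + 2·exp(x₁), -2·x₁·x₂ - 2], [4·x₁·x₂ + 5, 2·x₁^2]].
At the point, J = [[-2.78694, -3.000], [7.000, 0.500]] (det J = 19.60653).
Solving J·Δ = −F gives Δ = (0.830, 0.384).
Then the next iterate is (x₁, x₂)₁ = (0.330, -0.616).
Round to (0.330, -0.616) and repeat: F = (3.21542, -1.48416), J = [[4.38248, -1.59344], [4.18688, 0.21780]].
Δ = (0.218, 2.618), so (x₁, x₂)₂ = (0.548, 2.002).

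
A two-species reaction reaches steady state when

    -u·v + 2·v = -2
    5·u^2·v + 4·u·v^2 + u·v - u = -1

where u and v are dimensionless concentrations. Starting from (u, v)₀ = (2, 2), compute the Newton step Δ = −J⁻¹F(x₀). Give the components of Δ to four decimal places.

(1.0000, -2.4444)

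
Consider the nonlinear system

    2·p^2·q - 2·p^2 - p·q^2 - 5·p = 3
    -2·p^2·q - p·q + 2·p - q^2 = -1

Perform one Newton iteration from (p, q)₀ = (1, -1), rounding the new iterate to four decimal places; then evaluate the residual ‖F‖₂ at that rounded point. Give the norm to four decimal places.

6.0065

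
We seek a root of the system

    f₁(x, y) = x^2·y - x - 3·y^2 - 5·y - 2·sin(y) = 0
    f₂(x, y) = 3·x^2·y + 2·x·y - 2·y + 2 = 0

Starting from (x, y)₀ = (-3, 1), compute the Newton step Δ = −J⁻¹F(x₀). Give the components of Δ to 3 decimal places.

(0.596, -0.603)

At (-3, 1): F = (2.31706, 21.000).
Jacobian J = [[2·x·y - 1, x^2 - 6·y - 2·cos(y) - 5], [6·x·y + 2·y, 3·x^2 + 2·x - 2]].
At the point, J = [[-7.000, -3.08060], [-16.000, 19.000]] (det J = -182.28967).
Solving J·Δ = −F gives Δ = (0.596, -0.603).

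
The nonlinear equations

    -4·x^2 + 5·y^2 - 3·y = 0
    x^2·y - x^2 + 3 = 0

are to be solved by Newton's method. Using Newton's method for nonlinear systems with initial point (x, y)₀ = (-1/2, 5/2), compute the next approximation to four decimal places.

(1.5165, 1.0993)

At (-1/2, 5/2): F = (22.7500, 3.3750).
Jacobian J = [[-8·x, 10·y - 3], [2·x·y - 2·x, x^2]].
At the point, J = [[4.0000, 22.0000], [-1.5000, 0.2500]] (det J = 34.0000).
Solving J·Δ = −F gives Δ = (2.0165, -1.4007).
Then the next iterate is (x, y)₁ = (1.5165, 1.0993).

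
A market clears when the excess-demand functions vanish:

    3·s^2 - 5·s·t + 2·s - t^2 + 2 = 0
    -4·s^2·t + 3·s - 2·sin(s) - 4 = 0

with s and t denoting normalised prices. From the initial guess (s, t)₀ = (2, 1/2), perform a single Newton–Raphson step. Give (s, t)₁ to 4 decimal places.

(0.7383, 0.3400)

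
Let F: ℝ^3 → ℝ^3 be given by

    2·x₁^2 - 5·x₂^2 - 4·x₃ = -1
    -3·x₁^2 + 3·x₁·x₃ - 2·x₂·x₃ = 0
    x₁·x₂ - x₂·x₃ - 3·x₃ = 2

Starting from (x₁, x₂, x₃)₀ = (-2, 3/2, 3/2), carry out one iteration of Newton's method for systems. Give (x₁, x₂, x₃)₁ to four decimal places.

At (-2, 3/2, 3/2): F = (-8.2500, -25.5000, -11.7500).
Jacobian J = [[4·x₁, -10·x₂, -4], [-6·x₁ + 3·x₃, -2·x₃, 3·x₁ - 2·x₂], [x₂, x₁ - x₃, -x₂ - 3]].
At the point, J = [[-8.0000, -15.0000, -4.0000], [16.5000, -3.0000, -9.0000], [1.5000, -3.5000, -4.5000]] (det J = -554.2500).
Solving J·Δ = −F gives Δ = (0.1218, 0.0890, -2.6397).
Then the next iterate is (x₁, x₂, x₃)₁ = (-1.8782, 1.5890, -1.1397).

(-1.8782, 1.5890, -1.1397)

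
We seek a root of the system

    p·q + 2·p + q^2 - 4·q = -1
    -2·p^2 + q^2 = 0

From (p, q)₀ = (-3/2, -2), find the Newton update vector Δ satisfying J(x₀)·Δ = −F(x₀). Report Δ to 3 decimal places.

(0.996, 1.368)

At (-3/2, -2): F = (13.000, -0.500).
Jacobian J = [[q + 2, p + 2·q - 4], [-4·p, 2·q]].
At the point, J = [[0.000, -9.500], [6.000, -4.000]] (det J = 57.000).
Solving J·Δ = −F gives Δ = (0.996, 1.368).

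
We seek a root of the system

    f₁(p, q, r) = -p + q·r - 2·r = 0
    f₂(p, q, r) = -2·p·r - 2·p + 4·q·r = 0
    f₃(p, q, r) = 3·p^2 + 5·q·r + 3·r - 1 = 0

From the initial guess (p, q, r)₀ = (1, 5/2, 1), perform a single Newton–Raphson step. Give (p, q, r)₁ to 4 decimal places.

(0.7576, 3.4242, -0.3333)

At (1, 5/2, 1): F = (-0.5000, 6.0000, 17.5000).
Jacobian J = [[-1, r, q - 2], [-2·r - 2, 4·r, -2·p + 4·q], [6·p, 5·r, 5·q + 3]].
At the point, J = [[-1.0000, 1.0000, 0.5000], [-4.0000, 4.0000, 8.0000], [6.0000, 5.0000, 15.5000]] (det J = 66.0000).
Solving J·Δ = −F gives Δ = (-0.2424, 0.9242, -1.3333).
Then the next iterate is (p, q, r)₁ = (0.7576, 3.4242, -0.3333).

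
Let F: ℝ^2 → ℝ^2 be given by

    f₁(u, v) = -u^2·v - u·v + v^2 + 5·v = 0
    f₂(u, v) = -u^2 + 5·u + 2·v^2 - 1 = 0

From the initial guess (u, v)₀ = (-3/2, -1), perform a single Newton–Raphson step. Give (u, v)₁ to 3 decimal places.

At (-3/2, -1): F = (-3.250, -8.750).
Jacobian J = [[-2·u·v - v, -u^2 - u + 2·v + 5], [-2·u + 5, 4·v]].
At the point, J = [[-2.000, 2.250], [8.000, -4.000]] (det J = -10.000).
Solving J·Δ = −F gives Δ = (3.269, 4.350).
Then the next iterate is (u, v)₁ = (1.769, 3.350).

(1.769, 3.350)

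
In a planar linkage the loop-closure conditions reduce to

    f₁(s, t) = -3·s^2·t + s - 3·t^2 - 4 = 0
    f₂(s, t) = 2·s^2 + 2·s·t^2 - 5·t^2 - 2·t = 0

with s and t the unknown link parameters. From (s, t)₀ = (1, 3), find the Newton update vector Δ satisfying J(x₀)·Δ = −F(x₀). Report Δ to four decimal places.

(-0.1608, -1.7269)

At (1, 3): F = (-39.0000, -31.0000).
Jacobian J = [[-6·s·t + 1, -3·s^2 - 6·t], [4·s + 2·t^2, 4·s·t - 10·t - 2]].
At the point, J = [[-17.0000, -21.0000], [22.0000, -20.0000]] (det J = 802.0000).
Solving J·Δ = −F gives Δ = (-0.1608, -1.7269).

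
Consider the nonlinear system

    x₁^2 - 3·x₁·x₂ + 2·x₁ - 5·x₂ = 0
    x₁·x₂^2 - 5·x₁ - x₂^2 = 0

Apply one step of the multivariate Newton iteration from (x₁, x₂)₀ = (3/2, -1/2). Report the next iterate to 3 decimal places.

(-0.052, -0.509)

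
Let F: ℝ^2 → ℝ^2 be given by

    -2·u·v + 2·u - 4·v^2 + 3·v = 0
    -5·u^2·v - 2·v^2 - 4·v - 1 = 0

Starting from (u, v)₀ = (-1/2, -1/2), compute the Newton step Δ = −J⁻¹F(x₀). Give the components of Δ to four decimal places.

(-0.3902, 0.6463)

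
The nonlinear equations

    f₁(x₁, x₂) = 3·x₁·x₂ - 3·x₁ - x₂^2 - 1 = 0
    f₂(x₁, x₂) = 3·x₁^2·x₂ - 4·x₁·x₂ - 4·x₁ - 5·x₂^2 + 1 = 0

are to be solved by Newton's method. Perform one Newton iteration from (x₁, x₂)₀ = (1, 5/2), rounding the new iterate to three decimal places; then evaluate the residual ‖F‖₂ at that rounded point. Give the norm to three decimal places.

10.136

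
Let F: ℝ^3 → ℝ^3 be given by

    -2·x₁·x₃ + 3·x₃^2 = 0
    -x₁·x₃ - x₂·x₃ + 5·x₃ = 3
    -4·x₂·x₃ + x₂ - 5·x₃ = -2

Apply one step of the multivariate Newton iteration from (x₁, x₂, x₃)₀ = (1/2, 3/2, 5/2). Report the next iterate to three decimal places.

(12.768, -5.103, 5.721)

At (1/2, 3/2, 5/2): F = (16.250, 4.500, -24.000).
Jacobian J = [[-2·x₃, 0, -2·x₁ + 6·x₃], [-x₃, -x₃, -x₁ - x₂ + 5], [0, -4·x₃ + 1, -4·x₂ - 5]].
At the point, J = [[-5.000, 0.000, 14.000], [-2.500, -2.500, 3.000], [0.000, -9.000, -11.000]] (det J = 42.500).
Solving J·Δ = −F gives Δ = (12.268, -6.603, 3.221).
Then the next iterate is (x₁, x₂, x₃)₁ = (12.768, -5.103, 5.721).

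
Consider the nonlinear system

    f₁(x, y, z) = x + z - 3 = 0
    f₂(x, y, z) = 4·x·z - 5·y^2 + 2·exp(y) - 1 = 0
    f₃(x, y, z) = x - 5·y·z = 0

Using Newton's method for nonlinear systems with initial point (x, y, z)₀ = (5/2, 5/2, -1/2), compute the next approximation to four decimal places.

(2.0523, 6.4178, 0.9477)

At (5/2, 5/2, -1/2): F = (-1.0000, -12.885012, 8.7500).
Jacobian J = [[1, 0, 1], [4·z, -10·y + 2·exp(y), 4·x], [1, -5·z, -5·y]].
At the point, J = [[1.0000, 0.0000, 1.0000], [-2.0000, -0.635012, 10.0000], [1.0000, 2.5000, -12.5000]] (det J = -21.427337).
Solving J·Δ = −F gives Δ = (-0.4477, 3.9178, 1.4477).
Then the next iterate is (x, y, z)₁ = (2.0523, 6.4178, 0.9477).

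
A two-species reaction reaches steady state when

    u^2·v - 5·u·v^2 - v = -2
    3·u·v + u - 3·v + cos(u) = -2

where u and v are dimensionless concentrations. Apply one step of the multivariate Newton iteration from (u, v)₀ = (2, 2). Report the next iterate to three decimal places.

(0.634, 1.578)

At (2, 2): F = (-32.000, 9.58385).
Jacobian J = [[2·u·v - 5·v^2, u^2 - 10·u·v - 1], [3·v - sin(u) + 1, 3·u - 3]].
At the point, J = [[-12.000, -37.000], [6.09070, 3.000]] (det J = 189.35600).
Solving J·Δ = −F gives Δ = (-1.366, -0.422).
Then the next iterate is (u, v)₁ = (0.634, 1.578).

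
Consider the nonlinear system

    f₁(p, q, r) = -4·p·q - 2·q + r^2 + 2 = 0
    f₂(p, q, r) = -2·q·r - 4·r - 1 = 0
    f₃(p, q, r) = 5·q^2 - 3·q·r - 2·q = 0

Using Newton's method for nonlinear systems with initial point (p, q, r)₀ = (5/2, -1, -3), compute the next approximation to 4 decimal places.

(-6.3750, -1.9167, -3.2500)

At (5/2, -1, -3): F = (23.0000, 5.0000, -2.0000).
Jacobian J = [[-4·q, -4·p - 2, 2·r], [0, -2·r, -2·q - 4], [0, 10·q - 3·r - 2, -3·q]].
At the point, J = [[4.0000, -12.0000, -6.0000], [0.0000, 6.0000, -2.0000], [0.0000, -3.0000, 3.0000]] (det J = 48.0000).
Solving J·Δ = −F gives Δ = (-8.8750, -0.9167, -0.2500).
Then the next iterate is (p, q, r)₁ = (-6.3750, -1.9167, -3.2500).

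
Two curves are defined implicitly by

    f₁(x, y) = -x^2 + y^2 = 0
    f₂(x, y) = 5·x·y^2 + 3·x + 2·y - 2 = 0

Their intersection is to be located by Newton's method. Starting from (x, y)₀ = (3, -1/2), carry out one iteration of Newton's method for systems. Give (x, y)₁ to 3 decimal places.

At (3, -1/2): F = (-8.750, 9.750).
Jacobian J = [[-2·x, 2·y], [5·y^2 + 3, 10·x·y + 2]].
At the point, J = [[-6.000, -1.000], [4.250, -13.000]] (det J = 82.250).
Solving J·Δ = −F gives Δ = (-1.502, 0.259).
Then the next iterate is (x, y)₁ = (1.498, -0.241).

(1.498, -0.241)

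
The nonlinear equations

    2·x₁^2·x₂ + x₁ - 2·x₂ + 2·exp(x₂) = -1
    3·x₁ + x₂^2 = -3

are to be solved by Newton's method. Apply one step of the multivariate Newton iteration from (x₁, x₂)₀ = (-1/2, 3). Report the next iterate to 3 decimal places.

(-1.795, 1.897)

At (-1/2, 3): F = (36.17107, 10.500).
Jacobian J = [[4·x₁·x₂ + 1, 2·x₁^2 + 2·exp(x₂) - 2], [3, 2·x₂]].
At the point, J = [[-5.000, 38.67107], [3.000, 6.000]] (det J = -146.01322).
Solving J·Δ = −F gives Δ = (-1.295, -1.103).
Then the next iterate is (x₁, x₂)₁ = (-1.795, 1.897).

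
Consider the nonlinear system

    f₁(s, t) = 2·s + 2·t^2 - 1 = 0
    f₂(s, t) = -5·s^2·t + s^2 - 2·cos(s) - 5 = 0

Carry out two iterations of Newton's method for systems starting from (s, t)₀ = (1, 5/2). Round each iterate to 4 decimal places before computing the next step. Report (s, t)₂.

(-1.5521, 1.4448)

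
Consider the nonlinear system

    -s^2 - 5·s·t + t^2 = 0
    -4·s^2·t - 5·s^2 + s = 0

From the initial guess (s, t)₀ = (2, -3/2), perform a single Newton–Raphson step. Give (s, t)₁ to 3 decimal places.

(16.889, 3.528)

At (2, -3/2): F = (13.250, 6.000).
Jacobian J = [[-2·s - 5·t, -5·s + 2·t], [-8·s·t - 10·s + 1, -4·s^2]].
At the point, J = [[3.500, -13.000], [5.000, -16.000]] (det J = 9.000).
Solving J·Δ = −F gives Δ = (14.889, 5.028).
Then the next iterate is (s, t)₁ = (16.889, 3.528).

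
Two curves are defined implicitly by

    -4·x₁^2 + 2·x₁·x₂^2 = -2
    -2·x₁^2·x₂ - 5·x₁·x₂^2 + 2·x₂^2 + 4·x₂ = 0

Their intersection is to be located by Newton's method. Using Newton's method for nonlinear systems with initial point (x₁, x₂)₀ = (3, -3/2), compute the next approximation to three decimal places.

(1.194, -0.682)

At (3, -3/2): F = (-20.500, -8.250).
Jacobian J = [[-8·x₁ + 2·x₂^2, 4·x₁·x₂], [-4·x₁·x₂ - 5·x₂^2, -2·x₁^2 - 10·x₁·x₂ + 4·x₂ + 4]].
At the point, J = [[-19.500, -18.000], [6.750, 25.000]] (det J = -366.000).
Solving J·Δ = −F gives Δ = (-1.806, 0.818).
Then the next iterate is (x₁, x₂)₁ = (1.194, -0.682).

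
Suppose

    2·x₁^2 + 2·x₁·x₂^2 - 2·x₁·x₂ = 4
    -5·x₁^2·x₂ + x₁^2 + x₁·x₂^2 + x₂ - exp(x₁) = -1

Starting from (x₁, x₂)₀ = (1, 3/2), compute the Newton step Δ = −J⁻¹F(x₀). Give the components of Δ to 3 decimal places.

At (1, 3/2): F = (-0.500, -4.46828).
Jacobian J = [[4·x₁ + 2·x₂^2 - 2·x₂, 4·x₁·x₂ - 2·x₁], [-10·x₁·x₂ + 2·x₁ + x₂^2 - exp(x₁), -5·x₁^2 + 2·x₁·x₂ + 1]].
At the point, J = [[5.500, 4.000], [-13.46828, -1.000]] (det J = 48.37313).
Solving J·Δ = −F gives Δ = (-0.380, 0.647).

(-0.380, 0.647)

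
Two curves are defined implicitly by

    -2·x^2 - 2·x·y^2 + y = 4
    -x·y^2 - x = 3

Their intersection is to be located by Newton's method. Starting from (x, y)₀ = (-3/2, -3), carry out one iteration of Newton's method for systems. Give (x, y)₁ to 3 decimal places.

(-0.460, -2.823)

At (-3/2, -3): F = (15.500, 12.000).
Jacobian J = [[-4·x - 2·y^2, -4·x·y + 1], [-y^2 - 1, -2·x·y]].
At the point, J = [[-12.000, -17.000], [-10.000, -9.000]] (det J = -62.000).
Solving J·Δ = −F gives Δ = (1.040, 0.177).
Then the next iterate is (x, y)₁ = (-0.460, -2.823).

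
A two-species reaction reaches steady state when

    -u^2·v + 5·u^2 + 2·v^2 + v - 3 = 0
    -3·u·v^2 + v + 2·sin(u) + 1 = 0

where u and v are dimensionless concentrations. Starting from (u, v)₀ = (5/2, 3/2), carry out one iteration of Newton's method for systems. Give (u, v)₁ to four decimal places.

(1.0812, 1.4382)

At (5/2, 3/2): F = (24.8750, -13.178056).
Jacobian J = [[-2·u·v + 10·u, -u^2 + 4·v + 1], [-3·v^2 + 2·cos(u), -6·u·v + 1]].
At the point, J = [[17.5000, 0.7500], [-8.352287, -21.5000]] (det J = -369.985785).
Solving J·Δ = −F gives Δ = (-1.4188, -0.0618).
Then the next iterate is (u, v)₁ = (1.0812, 1.4382).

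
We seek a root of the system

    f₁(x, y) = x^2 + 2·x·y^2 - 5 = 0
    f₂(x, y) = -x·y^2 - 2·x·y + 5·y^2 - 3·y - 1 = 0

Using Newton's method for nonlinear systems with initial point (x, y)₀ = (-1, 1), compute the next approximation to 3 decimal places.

(-5.167, -0.500)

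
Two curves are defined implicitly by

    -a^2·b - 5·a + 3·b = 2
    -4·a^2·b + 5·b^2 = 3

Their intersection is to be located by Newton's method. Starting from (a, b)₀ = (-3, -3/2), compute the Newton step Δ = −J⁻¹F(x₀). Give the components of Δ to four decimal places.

(1.5030, 0.1596)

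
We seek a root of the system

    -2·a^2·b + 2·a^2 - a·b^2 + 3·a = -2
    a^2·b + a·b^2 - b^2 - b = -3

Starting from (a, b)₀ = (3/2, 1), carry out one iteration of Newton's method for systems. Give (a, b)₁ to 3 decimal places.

(0.141, 1.304)

At (3/2, 1): F = (5.000, 4.750).
Jacobian J = [[-4·a·b + 4·a - b^2 + 3, -2·a^2 - 2·a·b], [2·a·b + b^2, a^2 + 2·a·b - 2·b - 1]].
At the point, J = [[2.000, -7.500], [4.000, 2.250]] (det J = 34.500).
Solving J·Δ = −F gives Δ = (-1.359, 0.304).
Then the next iterate is (a, b)₁ = (0.141, 1.304).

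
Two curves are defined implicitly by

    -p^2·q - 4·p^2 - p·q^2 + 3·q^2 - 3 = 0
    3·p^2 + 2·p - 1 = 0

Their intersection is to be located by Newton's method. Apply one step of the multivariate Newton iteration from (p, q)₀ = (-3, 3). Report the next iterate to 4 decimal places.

At (-3, 3): F = (-12.0000, 20.0000).
Jacobian J = [[-2·p·q - 8·p - q^2, -p^2 - 2·p·q + 6·q], [6·p + 2, 0]].
At the point, J = [[33.0000, 27.0000], [-16.0000, 0.0000]] (det J = 432.0000).
Solving J·Δ = −F gives Δ = (1.2500, -1.0833).
Then the next iterate is (p, q)₁ = (-1.7500, 1.9167).

(-1.7500, 1.9167)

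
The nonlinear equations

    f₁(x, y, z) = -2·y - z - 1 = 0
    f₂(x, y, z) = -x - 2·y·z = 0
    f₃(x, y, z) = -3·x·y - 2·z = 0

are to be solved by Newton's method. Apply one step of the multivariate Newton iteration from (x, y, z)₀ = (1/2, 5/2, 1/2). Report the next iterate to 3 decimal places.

At (1/2, 5/2, 1/2): F = (-6.500, -3.000, -4.750).
Jacobian J = [[0, -2, -1], [-1, -2·z, -2·y], [-3·y, -3·x, -2]].
At the point, J = [[0.000, -2.000, -1.000], [-1.000, -1.000, -5.000], [-7.500, -1.500, -2.000]] (det J = -65.000).
Solving J·Δ = −F gives Δ = (0.008, -3.277, 0.054).
Then the next iterate is (x, y, z)₁ = (0.508, -0.777, 0.554).

(0.508, -0.777, 0.554)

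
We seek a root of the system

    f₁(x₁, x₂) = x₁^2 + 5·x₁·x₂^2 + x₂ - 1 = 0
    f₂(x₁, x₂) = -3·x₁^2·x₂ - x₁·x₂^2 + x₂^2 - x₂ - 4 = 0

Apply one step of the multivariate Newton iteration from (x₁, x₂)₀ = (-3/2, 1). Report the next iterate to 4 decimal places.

At (-3/2, 1): F = (-5.2500, -9.2500).
Jacobian J = [[2·x₁ + 5·x₂^2, 10·x₁·x₂ + 1], [-6·x₁·x₂ - x₂^2, -3·x₁^2 - 2·x₁·x₂ + 2·x₂ - 1]].
At the point, J = [[2.0000, -14.0000], [8.0000, -2.7500]] (det J = 106.5000).
Solving J·Δ = −F gives Δ = (1.0804, -0.2207).
Then the next iterate is (x₁, x₂)₁ = (-0.4196, 0.7793).

(-0.4196, 0.7793)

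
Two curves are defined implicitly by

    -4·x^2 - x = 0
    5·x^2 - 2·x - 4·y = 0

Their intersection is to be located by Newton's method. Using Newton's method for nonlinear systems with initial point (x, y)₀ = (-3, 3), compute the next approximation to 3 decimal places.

(-1.565, 1.272)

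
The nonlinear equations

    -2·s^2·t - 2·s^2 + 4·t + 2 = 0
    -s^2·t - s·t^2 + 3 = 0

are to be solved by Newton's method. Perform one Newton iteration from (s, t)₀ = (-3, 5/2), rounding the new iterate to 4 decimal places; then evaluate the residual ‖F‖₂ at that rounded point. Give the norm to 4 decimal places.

14.6669

At (-3, 5/2): F = (-51.0000, -0.7500).
Jacobian J = [[-4·s·t - 4·s, -2·s^2 + 4], [-2·s·t - t^2, -s^2 - 2·s·t]].
At the point, J = [[42.0000, -14.0000], [8.7500, 6.0000]] (det J = 374.5000).
Solving J·Δ = −F gives Δ = (0.8451, -1.1075).
Then the next iterate is (s, t)₁ = (-2.1549, 1.3925).
Re-evaluating at (-2.1549, 1.3925): F = (-14.649597, 0.712268), so ‖F‖₂ = 14.6669.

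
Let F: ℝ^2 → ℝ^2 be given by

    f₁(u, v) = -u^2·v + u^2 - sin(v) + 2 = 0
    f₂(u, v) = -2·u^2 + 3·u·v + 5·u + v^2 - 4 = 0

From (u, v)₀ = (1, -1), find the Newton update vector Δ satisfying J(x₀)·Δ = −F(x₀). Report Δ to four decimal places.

At (1, -1): F = (4.841471, -3.0000).
Jacobian J = [[-2·u·v + 2·u, -u^2 - cos(v)], [-4·u + 3·v + 5, 3·u + 2·v]].
At the point, J = [[4.0000, -1.540302], [-2.0000, 1.0000]] (det J = 0.919395).
Solving J·Δ = −F gives Δ = (-0.2399, 2.5202).

(-0.2399, 2.5202)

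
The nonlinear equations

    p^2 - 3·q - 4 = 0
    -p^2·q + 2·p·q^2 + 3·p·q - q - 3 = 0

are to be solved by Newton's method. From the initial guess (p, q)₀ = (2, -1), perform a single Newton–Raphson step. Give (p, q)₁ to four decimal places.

(0.8947, -1.4737)

At (2, -1): F = (3.0000, 0.0000).
Jacobian J = [[2·p, -3], [-2·p·q + 2·q^2 + 3·q, -p^2 + 4·p·q + 3·p - 1]].
At the point, J = [[4.0000, -3.0000], [3.0000, -7.0000]] (det J = -19.0000).
Solving J·Δ = −F gives Δ = (-1.1053, -0.4737).
Then the next iterate is (p, q)₁ = (0.8947, -1.4737).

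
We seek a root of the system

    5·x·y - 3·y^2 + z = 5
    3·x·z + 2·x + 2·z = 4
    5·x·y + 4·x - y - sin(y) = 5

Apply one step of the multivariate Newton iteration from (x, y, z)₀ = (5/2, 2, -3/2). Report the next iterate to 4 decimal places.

(1.8015, 0.5471, -0.2891)

At (5/2, 2, -3/2): F = (6.5000, -13.2500, 27.090703).
Jacobian J = [[5·y, 5·x - 6·y, 1], [3·z + 2, 0, 3·x + 2], [5·y + 4, 5·x - cos(y) - 1, 0]].
At the point, J = [[10.0000, 0.5000, 1.0000], [-2.5000, 0.0000, 9.5000], [14.0000, 11.916147, 0.0000]] (det J = -1095.324317).
Solving J·Δ = −F gives Δ = (-0.6985, -1.4529, 1.2109).
Then the next iterate is (x, y, z)₁ = (1.8015, 0.5471, -0.2891).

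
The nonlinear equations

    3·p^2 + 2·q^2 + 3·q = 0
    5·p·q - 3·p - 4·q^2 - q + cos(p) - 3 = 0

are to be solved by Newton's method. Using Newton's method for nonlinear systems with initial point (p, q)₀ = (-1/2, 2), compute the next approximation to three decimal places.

(-1.668, 0.340)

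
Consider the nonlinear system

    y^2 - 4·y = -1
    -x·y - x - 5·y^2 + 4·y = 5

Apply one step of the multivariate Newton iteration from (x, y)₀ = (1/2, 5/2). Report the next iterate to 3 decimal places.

(-24.393, 5.250)

At (1/2, 5/2): F = (-2.750, -28.000).
Jacobian J = [[0, 2·y - 4], [-y - 1, -x - 10·y + 4]].
At the point, J = [[0.000, 1.000], [-3.500, -21.500]] (det J = 3.500).
Solving J·Δ = −F gives Δ = (-24.893, 2.750).
Then the next iterate is (x, y)₁ = (-24.393, 5.250).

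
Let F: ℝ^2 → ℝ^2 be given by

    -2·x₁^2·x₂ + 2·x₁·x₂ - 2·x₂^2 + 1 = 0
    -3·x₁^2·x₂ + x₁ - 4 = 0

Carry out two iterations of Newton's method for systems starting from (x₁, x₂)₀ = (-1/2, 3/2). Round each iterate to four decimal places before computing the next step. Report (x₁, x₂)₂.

(-0.5713, 1.0576)

At (-1/2, 3/2): F = (-5.7500, -5.6250).
Jacobian J = [[-4·x₁·x₂ + 2·x₂, -2·x₁^2 + 2·x₁ - 4·x₂], [-6·x₁·x₂ + 1, -3·x₁^2]].
At the point, J = [[6.0000, -7.5000], [5.5000, -0.7500]] (det J = 36.7500).
Solving J·Δ = −F gives Δ = (1.0306, 0.0578).
Then the next iterate is (x₁, x₂)₁ = (0.5306, 1.5578).
Round to (0.5306, 1.5578) and repeat: F = (-3.077499, -4.785132), J = [[-0.190675, -5.733073], [-3.959412, -0.844609]].
Δ = (-1.1019, -0.5002), so (x₁, x₂)₂ = (-0.5713, 1.0576).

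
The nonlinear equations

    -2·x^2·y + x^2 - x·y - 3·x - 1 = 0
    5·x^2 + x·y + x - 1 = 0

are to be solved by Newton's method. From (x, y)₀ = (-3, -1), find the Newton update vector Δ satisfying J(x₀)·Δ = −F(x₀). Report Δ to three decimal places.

(1.446, 0.205)

At (-3, -1): F = (32.000, 44.000).
Jacobian J = [[-4·x·y + 2·x - y - 3, -2·x^2 - x], [10·x + y + 1, x]].
At the point, J = [[-20.000, -15.000], [-30.000, -3.000]] (det J = -390.000).
Solving J·Δ = −F gives Δ = (1.446, 0.205).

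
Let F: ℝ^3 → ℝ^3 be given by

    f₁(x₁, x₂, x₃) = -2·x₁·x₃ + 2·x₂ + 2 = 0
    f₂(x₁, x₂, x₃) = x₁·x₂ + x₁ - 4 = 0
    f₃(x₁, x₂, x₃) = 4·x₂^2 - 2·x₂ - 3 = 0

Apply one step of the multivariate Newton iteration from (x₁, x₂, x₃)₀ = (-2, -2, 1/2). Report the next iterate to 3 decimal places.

At (-2, -2, 1/2): F = (0.000, -2.000, 17.000).
Jacobian J = [[-2·x₃, 2, -2·x₁], [x₂ + 1, x₁, 0], [0, 8·x₂ - 2, 0]].
At the point, J = [[-1.000, 2.000, 4.000], [-1.000, -2.000, 0.000], [0.000, -18.000, 0.000]] (det J = 72.000).
Solving J·Δ = −F gives Δ = (-3.889, 0.944, -1.444).
Then the next iterate is (x₁, x₂, x₃)₁ = (-5.889, -1.056, -0.944).

(-5.889, -1.056, -0.944)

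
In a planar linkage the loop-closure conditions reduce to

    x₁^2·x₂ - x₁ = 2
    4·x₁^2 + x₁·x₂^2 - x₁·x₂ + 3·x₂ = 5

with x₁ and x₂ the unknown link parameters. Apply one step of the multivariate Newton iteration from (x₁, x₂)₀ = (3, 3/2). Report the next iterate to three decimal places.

(1.254, 2.108)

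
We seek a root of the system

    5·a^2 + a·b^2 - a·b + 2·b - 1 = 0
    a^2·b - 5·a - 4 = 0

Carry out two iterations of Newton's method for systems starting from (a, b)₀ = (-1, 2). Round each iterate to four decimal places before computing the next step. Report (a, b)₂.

At (-1, 2): F = (6.0000, 3.0000).
Jacobian J = [[10·a + b^2 - b, 2·a·b - a + 2], [2·a·b - 5, a^2]].
At the point, J = [[-8.0000, -1.0000], [-9.0000, 1.0000]] (det J = -17.0000).
Solving J·Δ = −F gives Δ = (0.5294, 1.7647).
Then the next iterate is (a, b)₁ = (-0.4706, 3.7647).
Round to (-0.4706, 3.7647) and repeat: F = (2.738592, -0.813253), J = [[5.702266, -1.072736], [-8.543336, 0.221464]].
Δ = (-0.0337, 2.3740), so (a, b)₂ = (-0.5043, 6.1387).

(-0.5043, 6.1387)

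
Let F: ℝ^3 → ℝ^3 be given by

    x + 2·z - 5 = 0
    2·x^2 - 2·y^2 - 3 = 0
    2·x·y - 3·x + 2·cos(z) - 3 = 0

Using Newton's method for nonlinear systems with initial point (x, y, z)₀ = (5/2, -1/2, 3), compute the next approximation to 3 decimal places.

(1.218, 1.408, 1.891)

At (5/2, -1/2, 3): F = (3.500, 9.000, -14.97998).
Jacobian J = [[1, 0, 2], [4·x, -4·y, 0], [2·y - 3, 2·x, -2·sin(z)]].
At the point, J = [[1.000, 0.000, 2.000], [10.000, 2.000, 0.000], [-4.000, 5.000, -0.28224]] (det J = 115.43552).
Solving J·Δ = −F gives Δ = (-1.282, 1.908, -1.109).
Then the next iterate is (x, y, z)₁ = (1.218, 1.408, 1.891).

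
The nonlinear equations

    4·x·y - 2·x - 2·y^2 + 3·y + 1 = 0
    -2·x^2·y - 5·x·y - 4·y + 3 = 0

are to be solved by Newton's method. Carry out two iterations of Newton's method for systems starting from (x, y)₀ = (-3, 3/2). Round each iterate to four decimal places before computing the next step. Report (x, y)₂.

(-2.5752, 0.7163)

At (-3, 3/2): F = (-11.0000, -7.5000).
Jacobian J = [[4·y - 2, 4·x - 4·y + 3], [-4·x·y - 5·y, -2·x^2 - 5·x - 4]].
At the point, J = [[4.0000, -15.0000], [10.5000, -7.0000]] (det J = 129.5000).
Solving J·Δ = −F gives Δ = (0.2741, -0.6602).
Then the next iterate is (x, y)₁ = (-2.7259, 0.8398).
Round to (-2.7259, 0.8398) and repeat: F = (-1.596171, -1.393465), J = [[1.3592, -11.2628], [4.957843, -5.231562]].
Δ = (0.1507, -0.1235), so (x, y)₂ = (-2.5752, 0.7163).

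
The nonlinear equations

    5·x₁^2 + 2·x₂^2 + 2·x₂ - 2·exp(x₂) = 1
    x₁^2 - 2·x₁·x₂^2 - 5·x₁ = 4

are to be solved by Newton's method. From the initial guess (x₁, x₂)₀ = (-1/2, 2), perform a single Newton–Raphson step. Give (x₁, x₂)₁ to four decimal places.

(-0.4652, 1.4344)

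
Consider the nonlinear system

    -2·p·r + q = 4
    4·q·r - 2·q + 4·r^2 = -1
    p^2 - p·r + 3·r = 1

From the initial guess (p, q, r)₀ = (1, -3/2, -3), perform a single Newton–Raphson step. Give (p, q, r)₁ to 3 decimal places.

(1.476, -1.236, -1.190)

At (1, -3/2, -3): F = (0.500, 58.000, -6.000).
Jacobian J = [[-2·r, 1, -2·p], [0, 4·r - 2, 4·q + 8·r], [2·p - r, 0, -p + 3]].
At the point, J = [[6.000, 1.000, -2.000], [0.000, -14.000, -30.000], [5.000, 0.000, 2.000]] (det J = -458.000).
Solving J·Δ = −F gives Δ = (0.476, 0.264, 1.810).
Then the next iterate is (p, q, r)₁ = (1.476, -1.236, -1.190).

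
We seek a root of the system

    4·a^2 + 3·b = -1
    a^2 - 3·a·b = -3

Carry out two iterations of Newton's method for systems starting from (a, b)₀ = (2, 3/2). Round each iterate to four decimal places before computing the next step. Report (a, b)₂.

At (2, 3/2): F = (21.5000, -2.0000).
Jacobian J = [[8·a, 3], [2·a - 3·b, -3·a]].
At the point, J = [[16.0000, 3.0000], [-0.5000, -6.0000]] (det J = -94.5000).
Solving J·Δ = −F gives Δ = (-1.3016, -0.2249).
Then the next iterate is (a, b)₁ = (0.6984, 1.2751).
Round to (0.6984, 1.2751) and repeat: F = (6.776350, 0.816173), J = [[5.5872, 3.0000], [-2.4285, -2.0952]].
Δ = (-3.7655, 4.7540), so (a, b)₂ = (-3.0671, 6.0291).

(-3.0671, 6.0291)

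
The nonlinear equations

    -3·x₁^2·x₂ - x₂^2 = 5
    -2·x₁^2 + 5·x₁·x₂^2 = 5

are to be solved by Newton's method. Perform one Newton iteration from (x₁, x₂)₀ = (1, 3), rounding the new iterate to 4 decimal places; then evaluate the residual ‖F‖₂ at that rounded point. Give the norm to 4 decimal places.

119.4842

At (1, 3): F = (-23.0000, 38.0000).
Jacobian J = [[-6·x₁·x₂, -3·x₁^2 - 2·x₂], [-4·x₁ + 5·x₂^2, 10·x₁·x₂]].
At the point, J = [[-18.0000, -9.0000], [41.0000, 30.0000]] (det J = -171.0000).
Solving J·Δ = −F gives Δ = (-2.0351, 1.5146).
Then the next iterate is (x₁, x₂)₁ = (-1.0351, 4.5146).
Re-evaluating at (-1.0351, 4.5146): F = (-39.892874, -112.627903), so ‖F‖₂ = 119.4842.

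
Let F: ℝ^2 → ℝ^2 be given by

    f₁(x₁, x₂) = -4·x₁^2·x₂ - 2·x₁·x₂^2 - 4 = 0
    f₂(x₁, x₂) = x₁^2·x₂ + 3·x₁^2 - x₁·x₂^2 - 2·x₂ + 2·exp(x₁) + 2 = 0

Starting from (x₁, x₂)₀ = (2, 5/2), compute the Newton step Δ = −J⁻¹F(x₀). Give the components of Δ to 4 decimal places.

(-0.8677, -0.6513)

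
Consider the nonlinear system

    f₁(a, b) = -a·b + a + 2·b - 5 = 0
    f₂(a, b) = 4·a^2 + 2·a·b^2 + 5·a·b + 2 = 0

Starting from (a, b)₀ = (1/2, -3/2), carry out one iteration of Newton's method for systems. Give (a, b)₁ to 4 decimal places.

(0.9091, 2.3182)

At (1/2, -3/2): F = (-6.7500, 1.5000).
Jacobian J = [[-b + 1, -a + 2], [8·a + 2·b^2 + 5·b, 4·a·b + 5·a]].
At the point, J = [[2.5000, 1.5000], [1.0000, -0.5000]] (det J = -2.7500).
Solving J·Δ = −F gives Δ = (0.4091, 3.8182).
Then the next iterate is (a, b)₁ = (0.9091, 2.3182).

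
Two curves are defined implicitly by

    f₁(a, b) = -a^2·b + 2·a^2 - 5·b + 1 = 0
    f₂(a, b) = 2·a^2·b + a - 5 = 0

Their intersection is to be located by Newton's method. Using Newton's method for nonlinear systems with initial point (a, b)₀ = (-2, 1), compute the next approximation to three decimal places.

(-1.905, 0.958)

At (-2, 1): F = (0.000, 1.000).
Jacobian J = [[-2·a·b + 4·a, -a^2 - 5], [4·a·b + 1, 2·a^2]].
At the point, J = [[-4.000, -9.000], [-7.000, 8.000]] (det J = -95.000).
Solving J·Δ = −F gives Δ = (0.095, -0.042).
Then the next iterate is (a, b)₁ = (-1.905, 0.958).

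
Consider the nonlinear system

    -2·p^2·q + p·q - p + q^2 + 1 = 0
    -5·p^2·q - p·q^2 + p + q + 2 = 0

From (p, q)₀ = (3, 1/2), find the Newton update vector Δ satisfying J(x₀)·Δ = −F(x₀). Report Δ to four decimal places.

At (3, 1/2): F = (-9.2500, -17.7500).
Jacobian J = [[-4·p·q + q - 1, -2·p^2 + p + 2·q], [-10·p·q - q^2 + 1, -5·p^2 - 2·p·q + 1]].
At the point, J = [[-6.5000, -14.0000], [-14.2500, -47.0000]] (det J = 106.0000).
Solving J·Δ = −F gives Δ = (-1.7571, 0.1551).

(-1.7571, 0.1551)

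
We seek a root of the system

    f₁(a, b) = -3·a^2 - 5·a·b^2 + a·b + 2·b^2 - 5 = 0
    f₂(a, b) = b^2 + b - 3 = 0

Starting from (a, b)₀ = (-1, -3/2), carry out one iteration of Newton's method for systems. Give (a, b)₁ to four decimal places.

(4.0370, -2.6250)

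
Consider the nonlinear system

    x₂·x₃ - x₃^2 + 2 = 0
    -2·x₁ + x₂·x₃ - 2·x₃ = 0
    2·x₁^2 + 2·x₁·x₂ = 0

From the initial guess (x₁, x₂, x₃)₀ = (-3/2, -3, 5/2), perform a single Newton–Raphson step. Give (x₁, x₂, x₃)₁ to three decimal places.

At (-3/2, -3, 5/2): F = (-11.750, -9.500, 13.500).
Jacobian J = [[0, x₃, x₂ - 2·x₃], [-2, x₃, x₂ - 2], [4·x₁ + 2·x₂, 2·x₁, 0]].
At the point, J = [[0.000, 2.500, -8.000], [-2.000, 2.500, -5.000], [-12.000, -3.000, 0.000]] (det J = -138.000).
Solving J·Δ = −F gives Δ = (0.359, 3.065, -0.511).
Then the next iterate is (x₁, x₂, x₃)₁ = (-1.141, 0.065, 1.989).

(-1.141, 0.065, 1.989)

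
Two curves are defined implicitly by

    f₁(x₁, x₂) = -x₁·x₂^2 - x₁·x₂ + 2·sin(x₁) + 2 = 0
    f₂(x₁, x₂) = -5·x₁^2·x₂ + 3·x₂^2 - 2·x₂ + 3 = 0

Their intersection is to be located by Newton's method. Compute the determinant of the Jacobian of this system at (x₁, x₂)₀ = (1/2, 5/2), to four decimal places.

J = [[-x₂^2 - x₂ + 2·cos(x₁), -2·x₁·x₂ - x₁], [-10·x₁·x₂, -5·x₁^2 + 6·x₂ - 2]].
At the point, J = [[-6.994835, -3.0000], [-12.5000, 11.7500]].
det J = -119.6893.

-119.6893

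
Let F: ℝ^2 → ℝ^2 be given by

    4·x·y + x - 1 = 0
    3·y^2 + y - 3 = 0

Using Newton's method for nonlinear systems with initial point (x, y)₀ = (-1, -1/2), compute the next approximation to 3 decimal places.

(4.500, -1.875)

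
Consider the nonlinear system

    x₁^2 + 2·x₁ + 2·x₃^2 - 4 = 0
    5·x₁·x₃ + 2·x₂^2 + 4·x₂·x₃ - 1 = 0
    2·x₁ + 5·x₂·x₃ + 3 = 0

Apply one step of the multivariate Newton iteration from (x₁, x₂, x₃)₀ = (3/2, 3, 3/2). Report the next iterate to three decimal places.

(1.885, 1.656, 0.221)

At (3/2, 3, 3/2): F = (5.750, 46.250, 28.500).
Jacobian J = [[2·x₁ + 2, 0, 4·x₃], [5·x₃, 4·x₂ + 4·x₃, 5·x₁ + 4·x₂], [2, 5·x₃, 5·x₂]].
At the point, J = [[5.000, 0.000, 6.000], [7.500, 18.000, 19.500], [2.000, 7.500, 15.000]] (det J = 740.250).
Solving J·Δ = −F gives Δ = (0.385, -1.344, -1.279).
Then the next iterate is (x₁, x₂, x₃)₁ = (1.885, 1.656, 0.221).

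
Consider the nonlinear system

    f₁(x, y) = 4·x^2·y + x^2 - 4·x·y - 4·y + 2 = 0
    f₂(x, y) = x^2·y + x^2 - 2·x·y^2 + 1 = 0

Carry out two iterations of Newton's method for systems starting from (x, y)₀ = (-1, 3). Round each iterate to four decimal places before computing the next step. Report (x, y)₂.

At (-1, 3): F = (15.0000, 23.0000).
Jacobian J = [[8·x·y + 2·x - 4·y, 4·x^2 - 4·x - 4], [2·x·y + 2·x - 2·y^2, x^2 - 4·x·y]].
At the point, J = [[-38.0000, 4.0000], [-26.0000, 13.0000]] (det J = -390.0000).
Solving J·Δ = −F gives Δ = (0.2641, -1.2410).
Then the next iterate is (x, y)₁ = (-0.7359, 1.7590).
Round to (-0.7359, 1.7590) and repeat: F = (4.493679, 7.048002), J = [[-18.863385, 1.109795], [-10.248858, 5.719341]].
Δ = (0.1853, -0.9003), so (x, y)₂ = (-0.5506, 0.8587).

(-0.5506, 0.8587)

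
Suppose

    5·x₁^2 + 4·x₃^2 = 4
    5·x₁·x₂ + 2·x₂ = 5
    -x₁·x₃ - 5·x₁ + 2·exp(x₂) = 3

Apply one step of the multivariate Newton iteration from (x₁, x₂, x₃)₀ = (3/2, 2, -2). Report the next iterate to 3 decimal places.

(0.664, 1.406, -1.330)

At (3/2, 2, -2): F = (23.250, 14.000, 7.27811).
Jacobian J = [[10·x₁, 0, 8·x₃], [5·x₂, 5·x₁ + 2, 0], [-x₃ - 5, 2·exp(x₂), -x₁]].
At the point, J = [[15.000, 0.000, -16.000], [10.000, 9.500, 0.000], [-3.000, 14.77811, -1.500]] (det J = -3034.24795).
Solving J·Δ = −F gives Δ = (-0.836, -0.594, 0.670).
Then the next iterate is (x₁, x₂, x₃)₁ = (0.664, 1.406, -1.330).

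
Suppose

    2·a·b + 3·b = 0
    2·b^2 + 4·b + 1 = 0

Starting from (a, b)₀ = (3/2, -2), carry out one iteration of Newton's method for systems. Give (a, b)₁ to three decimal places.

(-1.125, -1.750)

At (3/2, -2): F = (-12.000, 1.000).
Jacobian J = [[2·b, 2·a + 3], [0, 4·b + 4]].
At the point, J = [[-4.000, 6.000], [0.000, -4.000]] (det J = 16.000).
Solving J·Δ = −F gives Δ = (-2.625, 0.250).
Then the next iterate is (a, b)₁ = (-1.125, -1.750).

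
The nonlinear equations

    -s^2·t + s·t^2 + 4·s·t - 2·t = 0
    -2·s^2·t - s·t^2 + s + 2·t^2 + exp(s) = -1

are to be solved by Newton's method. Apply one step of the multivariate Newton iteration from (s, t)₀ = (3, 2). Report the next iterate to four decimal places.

(4.1249, 0.9231)

At (3, 2): F = (14.0000, -15.914463).
Jacobian J = [[-2·s·t + t^2 + 4·t, -s^2 + 2·s·t + 4·s - 2], [-4·s·t - t^2 + exp(s) + 1, -2·s^2 - 2·s·t + 4·t]].
At the point, J = [[0.0000, 13.0000], [-6.914463, -22.0000]] (det J = 89.888020).
Solving J·Δ = −F gives Δ = (1.1249, -1.0769).
Then the next iterate is (s, t)₁ = (4.1249, 0.9231).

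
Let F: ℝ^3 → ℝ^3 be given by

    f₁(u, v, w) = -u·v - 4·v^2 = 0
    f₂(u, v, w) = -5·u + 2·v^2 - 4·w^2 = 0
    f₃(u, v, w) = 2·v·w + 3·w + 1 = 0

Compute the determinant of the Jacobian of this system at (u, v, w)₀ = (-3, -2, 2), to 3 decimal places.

49.000

J = [[-v, -u - 8·v, 0], [-5, 4·v, -8·w], [0, 2·w, 2·v + 3]].
At the point, J = [[2.000, 19.000, 0.000], [-5.000, -8.000, -16.000], [0.000, 4.000, -1.000]].
det J = 49.000.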